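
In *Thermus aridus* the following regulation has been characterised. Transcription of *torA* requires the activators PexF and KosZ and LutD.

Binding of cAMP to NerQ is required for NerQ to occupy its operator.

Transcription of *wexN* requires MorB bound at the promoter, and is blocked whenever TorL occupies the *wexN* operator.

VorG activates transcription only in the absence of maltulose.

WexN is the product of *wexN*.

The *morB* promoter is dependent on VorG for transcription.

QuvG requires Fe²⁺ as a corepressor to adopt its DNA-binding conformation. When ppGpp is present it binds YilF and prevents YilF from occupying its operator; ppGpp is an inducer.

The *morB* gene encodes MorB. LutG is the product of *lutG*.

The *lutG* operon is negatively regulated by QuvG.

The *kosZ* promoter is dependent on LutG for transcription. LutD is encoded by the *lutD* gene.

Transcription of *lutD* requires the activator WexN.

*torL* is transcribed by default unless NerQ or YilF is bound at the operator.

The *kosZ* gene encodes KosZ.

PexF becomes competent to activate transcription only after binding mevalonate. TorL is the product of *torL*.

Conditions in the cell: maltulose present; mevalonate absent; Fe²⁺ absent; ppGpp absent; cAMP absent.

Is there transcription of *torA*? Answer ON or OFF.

Mevalonate is absent, so PexF is inactive.
Fe²⁺ is absent, so QuvG is inactive.
With no repressor bound, *lutG* is transcribed.
So LutG is produced and active.
No repressor is bound and LutG is active, so *kosZ* is transcribed.
So KosZ is produced and active.
cAMP is absent, so NerQ is inactive.
ppGpp is absent, so YilF is active.
With repressor YilF bound, *torL* is not transcribed.
So TorL is not produced.
Maltulose is present, so VorG is inactive.
Required activator VorG is absent, so *morB* is not transcribed.
So MorB is not produced.
Required activator MorB is absent, so *wexN* is not transcribed.
So WexN is not produced.
Required activator WexN is absent, so *lutD* is not transcribed.
So LutD is not produced.
Required activator PexF is absent, so *torA* is not transcribed.

OFF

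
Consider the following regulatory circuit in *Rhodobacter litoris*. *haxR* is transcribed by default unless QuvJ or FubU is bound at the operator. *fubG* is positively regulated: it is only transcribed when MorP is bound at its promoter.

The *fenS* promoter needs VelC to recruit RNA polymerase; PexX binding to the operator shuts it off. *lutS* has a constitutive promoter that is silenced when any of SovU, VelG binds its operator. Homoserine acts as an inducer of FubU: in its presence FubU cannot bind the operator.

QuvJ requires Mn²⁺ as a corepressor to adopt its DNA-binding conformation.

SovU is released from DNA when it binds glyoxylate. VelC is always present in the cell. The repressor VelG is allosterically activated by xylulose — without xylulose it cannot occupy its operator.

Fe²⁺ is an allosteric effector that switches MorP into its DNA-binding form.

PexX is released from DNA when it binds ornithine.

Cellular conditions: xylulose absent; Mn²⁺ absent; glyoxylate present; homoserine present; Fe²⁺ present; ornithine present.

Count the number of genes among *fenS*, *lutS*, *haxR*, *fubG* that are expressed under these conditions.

4

Ornithine is present, so PexX is inactive.
VelC is produced constitutively and is active.
No repressor is bound and VelC is active, so *fenS* is transcribed.
→ *fenS* is ON.
Glyoxylate is present, so SovU is inactive.
Xylulose is absent, so VelG is inactive.
With no repressor bound, *lutS* is transcribed.
→ *lutS* is ON.
Mn²⁺ is absent, so QuvJ is inactive.
Homoserine is present, so FubU is inactive.
With no repressor bound, *haxR* is transcribed.
→ *haxR* is ON.
Fe²⁺ is present, so MorP is active.
No repressor is bound and MorP is active, so *fubG* is transcribed.
→ *fubG* is ON.
4 of the 4 genes are transcribed.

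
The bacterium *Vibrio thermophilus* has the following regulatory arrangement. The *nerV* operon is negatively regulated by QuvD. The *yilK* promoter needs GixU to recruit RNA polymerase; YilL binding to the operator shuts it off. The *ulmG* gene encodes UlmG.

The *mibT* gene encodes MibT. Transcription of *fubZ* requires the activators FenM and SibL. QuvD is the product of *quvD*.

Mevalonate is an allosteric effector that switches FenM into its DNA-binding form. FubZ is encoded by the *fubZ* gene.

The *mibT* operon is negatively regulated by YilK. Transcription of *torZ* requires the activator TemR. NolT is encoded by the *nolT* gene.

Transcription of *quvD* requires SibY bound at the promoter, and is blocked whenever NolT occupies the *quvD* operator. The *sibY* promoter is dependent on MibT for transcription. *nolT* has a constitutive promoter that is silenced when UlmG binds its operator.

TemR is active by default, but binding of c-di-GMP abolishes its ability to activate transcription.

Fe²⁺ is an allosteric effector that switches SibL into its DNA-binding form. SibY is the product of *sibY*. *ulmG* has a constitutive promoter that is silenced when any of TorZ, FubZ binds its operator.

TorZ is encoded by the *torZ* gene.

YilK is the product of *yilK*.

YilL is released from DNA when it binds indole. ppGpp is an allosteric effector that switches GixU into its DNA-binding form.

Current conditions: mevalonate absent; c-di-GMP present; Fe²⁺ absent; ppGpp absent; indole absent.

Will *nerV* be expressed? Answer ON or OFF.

c-di-GMP is present, so TemR is inactive.
Required activator TemR is absent, so *torZ* is not transcribed.
So TorZ is not produced.
Mevalonate is absent, so FenM is inactive.
Fe²⁺ is absent, so SibL is inactive.
Required activator FenM is absent, so *fubZ* is not transcribed.
So FubZ is not produced.
With no repressor bound, *ulmG* is transcribed.
So UlmG is produced and active.
With repressor UlmG bound, *nolT* is not transcribed.
So NolT is not produced.
ppGpp is absent, so GixU is inactive.
Indole is absent, so YilL is active.
With repressor YilL bound, *yilK* is not transcribed.
So YilK is not produced.
With no repressor bound, *mibT* is transcribed.
So MibT is produced and active.
No repressor is bound and MibT is active, so *sibY* is transcribed.
So SibY is produced and active.
No repressor is bound and SibY is active, so *quvD* is transcribed.
So QuvD is produced and active.
With repressor QuvD bound, *nerV* is not transcribed.

OFF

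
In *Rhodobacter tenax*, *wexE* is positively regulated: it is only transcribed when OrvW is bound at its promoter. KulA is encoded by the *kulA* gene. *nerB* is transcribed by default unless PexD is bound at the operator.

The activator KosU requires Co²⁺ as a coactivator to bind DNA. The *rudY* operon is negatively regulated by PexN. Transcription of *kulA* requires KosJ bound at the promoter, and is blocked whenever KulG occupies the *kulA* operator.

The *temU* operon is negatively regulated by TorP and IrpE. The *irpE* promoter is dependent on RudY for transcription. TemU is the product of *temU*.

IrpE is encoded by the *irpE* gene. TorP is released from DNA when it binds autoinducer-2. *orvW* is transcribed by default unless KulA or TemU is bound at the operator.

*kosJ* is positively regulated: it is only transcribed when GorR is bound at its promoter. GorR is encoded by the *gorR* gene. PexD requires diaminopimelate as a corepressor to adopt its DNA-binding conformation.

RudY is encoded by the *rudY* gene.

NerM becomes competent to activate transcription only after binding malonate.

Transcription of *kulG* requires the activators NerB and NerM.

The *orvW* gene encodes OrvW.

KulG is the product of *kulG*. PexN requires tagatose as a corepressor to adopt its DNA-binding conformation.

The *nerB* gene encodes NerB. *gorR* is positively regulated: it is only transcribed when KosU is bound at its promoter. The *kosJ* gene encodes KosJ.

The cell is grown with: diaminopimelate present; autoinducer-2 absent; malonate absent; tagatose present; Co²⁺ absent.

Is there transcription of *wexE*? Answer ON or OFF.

ON

Co²⁺ is absent, so KosU is inactive.
Required activator KosU is absent, so *gorR* is not transcribed.
So GorR is not produced.
Required activator GorR is absent, so *kosJ* is not transcribed.
So KosJ is not produced.
Diaminopimelate is present, so PexD is active.
With repressor PexD bound, *nerB* is not transcribed.
So NerB is not produced.
Malonate is absent, so NerM is inactive.
Required activator NerB is absent, so *kulG* is not transcribed.
So KulG is not produced.
Required activator KosJ is absent, so *kulA* is not transcribed.
So KulA is not produced.
Autoinducer-2 is absent, so TorP is active.
Tagatose is present, so PexN is active.
With repressor PexN bound, *rudY* is not transcribed.
So RudY is not produced.
Required activator RudY is absent, so *irpE* is not transcribed.
So IrpE is not produced.
With repressor TorP bound, *temU* is not transcribed.
So TemU is not produced.
With no repressor bound, *orvW* is transcribed.
So OrvW is produced and active.
No repressor is bound and OrvW is active, so *wexE* is transcribed.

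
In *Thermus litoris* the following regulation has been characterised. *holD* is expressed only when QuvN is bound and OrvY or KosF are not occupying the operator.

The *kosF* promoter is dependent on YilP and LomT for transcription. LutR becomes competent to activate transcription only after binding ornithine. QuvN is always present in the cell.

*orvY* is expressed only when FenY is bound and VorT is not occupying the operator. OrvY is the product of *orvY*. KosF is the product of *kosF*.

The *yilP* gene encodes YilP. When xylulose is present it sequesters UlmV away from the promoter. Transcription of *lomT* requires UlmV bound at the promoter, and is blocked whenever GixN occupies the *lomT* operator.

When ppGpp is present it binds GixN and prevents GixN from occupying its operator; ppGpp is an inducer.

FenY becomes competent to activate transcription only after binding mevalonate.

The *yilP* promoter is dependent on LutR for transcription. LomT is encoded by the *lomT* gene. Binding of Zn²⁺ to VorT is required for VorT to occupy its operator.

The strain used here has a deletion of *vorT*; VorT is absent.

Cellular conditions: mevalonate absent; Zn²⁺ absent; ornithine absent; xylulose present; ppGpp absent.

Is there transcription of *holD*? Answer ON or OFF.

ON

VorT is non-functional in this strain, so it has no effect.
Mevalonate is absent, so FenY is inactive.
Required activator FenY is absent, so *orvY* is not transcribed.
So OrvY is not produced.
Ornithine is absent, so LutR is inactive.
Required activator LutR is absent, so *yilP* is not transcribed.
So YilP is not produced.
Xylulose is present, so UlmV is inactive.
ppGpp is absent, so GixN is active.
With repressor GixN bound, *lomT* is not transcribed.
So LomT is not produced.
Required activator YilP is absent, so *kosF* is not transcribed.
So KosF is not produced.
QuvN is produced constitutively and is active.
No repressor is bound and QuvN is active, so *holD* is transcribed.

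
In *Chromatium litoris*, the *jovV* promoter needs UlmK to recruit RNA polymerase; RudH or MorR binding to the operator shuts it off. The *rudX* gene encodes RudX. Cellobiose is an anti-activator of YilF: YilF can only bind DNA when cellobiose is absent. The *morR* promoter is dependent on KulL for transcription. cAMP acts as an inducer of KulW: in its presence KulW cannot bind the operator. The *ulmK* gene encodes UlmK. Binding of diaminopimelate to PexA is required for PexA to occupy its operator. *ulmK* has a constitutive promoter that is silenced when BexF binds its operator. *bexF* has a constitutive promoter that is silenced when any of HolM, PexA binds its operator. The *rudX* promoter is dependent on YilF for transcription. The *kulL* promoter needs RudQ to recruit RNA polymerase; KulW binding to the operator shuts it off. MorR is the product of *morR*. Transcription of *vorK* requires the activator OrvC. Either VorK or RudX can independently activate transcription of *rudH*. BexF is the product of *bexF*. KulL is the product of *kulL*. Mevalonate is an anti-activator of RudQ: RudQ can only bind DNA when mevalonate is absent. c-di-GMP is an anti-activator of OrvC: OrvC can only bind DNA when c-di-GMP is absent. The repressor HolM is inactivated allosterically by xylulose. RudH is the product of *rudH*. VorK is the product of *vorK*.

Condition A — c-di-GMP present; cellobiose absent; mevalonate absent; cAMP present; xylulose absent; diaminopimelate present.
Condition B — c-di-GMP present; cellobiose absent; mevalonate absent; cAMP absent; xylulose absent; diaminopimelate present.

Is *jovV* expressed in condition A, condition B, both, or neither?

neither

Condition A:
c-di-GMP is present, so OrvC is inactive.
Required activator OrvC is absent, so *vorK* is not transcribed.
So VorK is not produced.
Cellobiose is absent, so YilF is active.
No repressor is bound and YilF is active, so *rudX* is transcribed.
So RudX is produced and active.
Activator RudX is present, so *rudH* is transcribed.
So RudH is produced and active.
Mevalonate is absent, so RudQ is active.
cAMP is present, so KulW is inactive.
No repressor is bound and RudQ is active, so *kulL* is transcribed.
So KulL is produced and active.
No repressor is bound and KulL is active, so *morR* is transcribed.
So MorR is produced and active.
Xylulose is absent, so HolM is active.
Diaminopimelate is present, so PexA is active.
With repressor HolM bound, *bexF* is not transcribed.
So BexF is not produced.
With no repressor bound, *ulmK* is transcribed.
So UlmK is produced and active.
With repressor RudH bound, *jovV* is not transcribed.
→ *jovV* is OFF in A.
Condition B:
c-di-GMP is present, so OrvC is inactive.
Required activator OrvC is absent, so *vorK* is not transcribed.
So VorK is not produced.
Cellobiose is absent, so YilF is active.
No repressor is bound and YilF is active, so *rudX* is transcribed.
So RudX is produced and active.
Activator RudX is present, so *rudH* is transcribed.
So RudH is produced and active.
Mevalonate is absent, so RudQ is active.
cAMP is absent, so KulW is active.
With repressor KulW bound, *kulL* is not transcribed.
So KulL is not produced.
Required activator KulL is absent, so *morR* is not transcribed.
So MorR is not produced.
Xylulose is absent, so HolM is active.
Diaminopimelate is present, so PexA is active.
With repressor HolM bound, *bexF* is not transcribed.
So BexF is not produced.
With no repressor bound, *ulmK* is transcribed.
So UlmK is produced and active.
With repressor RudH bound, *jovV* is not transcribed.
→ *jovV* is OFF in B.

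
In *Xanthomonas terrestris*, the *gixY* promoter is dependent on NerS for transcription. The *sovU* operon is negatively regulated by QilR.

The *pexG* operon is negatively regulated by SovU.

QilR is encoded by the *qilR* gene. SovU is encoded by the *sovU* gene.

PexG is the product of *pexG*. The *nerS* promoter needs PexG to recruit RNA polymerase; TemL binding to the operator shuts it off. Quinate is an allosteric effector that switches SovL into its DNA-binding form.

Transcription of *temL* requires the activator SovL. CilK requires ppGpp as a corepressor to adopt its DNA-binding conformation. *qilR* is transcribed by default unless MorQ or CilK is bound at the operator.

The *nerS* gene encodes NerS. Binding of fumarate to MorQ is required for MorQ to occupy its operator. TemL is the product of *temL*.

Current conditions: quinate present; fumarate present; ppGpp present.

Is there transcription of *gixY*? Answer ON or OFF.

OFF

Fumarate is present, so MorQ is active.
ppGpp is present, so CilK is active.
With repressor MorQ bound, *qilR* is not transcribed.
So QilR is not produced.
With no repressor bound, *sovU* is transcribed.
So SovU is produced and active.
With repressor SovU bound, *pexG* is not transcribed.
So PexG is not produced.
Quinate is present, so SovL is active.
No repressor is bound and SovL is active, so *temL* is transcribed.
So TemL is produced and active.
With repressor TemL bound, *nerS* is not transcribed.
So NerS is not produced.
Required activator NerS is absent, so *gixY* is not transcribed.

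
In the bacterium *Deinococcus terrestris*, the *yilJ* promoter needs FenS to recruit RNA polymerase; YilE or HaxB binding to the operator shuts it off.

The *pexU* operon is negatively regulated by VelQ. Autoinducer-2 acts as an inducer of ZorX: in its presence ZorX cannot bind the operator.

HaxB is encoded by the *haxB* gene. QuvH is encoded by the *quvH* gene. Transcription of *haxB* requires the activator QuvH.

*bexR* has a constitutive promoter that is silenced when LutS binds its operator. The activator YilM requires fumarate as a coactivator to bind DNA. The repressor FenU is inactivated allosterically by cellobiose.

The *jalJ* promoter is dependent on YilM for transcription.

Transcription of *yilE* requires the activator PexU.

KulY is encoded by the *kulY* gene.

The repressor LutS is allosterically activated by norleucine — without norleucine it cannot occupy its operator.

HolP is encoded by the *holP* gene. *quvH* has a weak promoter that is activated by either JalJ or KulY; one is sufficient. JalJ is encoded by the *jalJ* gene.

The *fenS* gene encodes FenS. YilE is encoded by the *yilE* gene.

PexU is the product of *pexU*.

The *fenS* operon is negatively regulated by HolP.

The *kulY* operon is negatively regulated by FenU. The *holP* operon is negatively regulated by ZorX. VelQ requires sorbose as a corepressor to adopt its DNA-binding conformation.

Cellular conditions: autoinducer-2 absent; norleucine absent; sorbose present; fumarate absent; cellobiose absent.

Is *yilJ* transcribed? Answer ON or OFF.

Autoinducer-2 is absent, so ZorX is active.
With repressor ZorX bound, *holP* is not transcribed.
So HolP is not produced.
With no repressor bound, *fenS* is transcribed.
So FenS is produced and active.
Sorbose is present, so VelQ is active.
With repressor VelQ bound, *pexU* is not transcribed.
So PexU is not produced.
Required activator PexU is absent, so *yilE* is not transcribed.
So YilE is not produced.
Fumarate is absent, so YilM is inactive.
Required activator YilM is absent, so *jalJ* is not transcribed.
So JalJ is not produced.
Cellobiose is absent, so FenU is active.
With repressor FenU bound, *kulY* is not transcribed.
So KulY is not produced.
No activator is available at the *quvH* promoter, so *quvH* is not transcribed.
So QuvH is not produced.
Required activator QuvH is absent, so *haxB* is not transcribed.
So HaxB is not produced.
No repressor is bound and FenS is active, so *yilJ* is transcribed.

ON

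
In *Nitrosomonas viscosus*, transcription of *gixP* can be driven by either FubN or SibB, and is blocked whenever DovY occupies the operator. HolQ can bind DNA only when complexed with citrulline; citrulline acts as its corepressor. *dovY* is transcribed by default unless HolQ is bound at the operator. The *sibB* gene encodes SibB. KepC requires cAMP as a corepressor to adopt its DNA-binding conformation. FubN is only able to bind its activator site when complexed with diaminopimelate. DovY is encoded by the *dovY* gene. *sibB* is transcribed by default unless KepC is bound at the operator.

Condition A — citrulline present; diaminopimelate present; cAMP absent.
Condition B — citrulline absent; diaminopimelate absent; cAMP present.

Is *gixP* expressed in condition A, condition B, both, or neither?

Condition A:
Citrulline is present, so HolQ is active.
With repressor HolQ bound, *dovY* is not transcribed.
So DovY is not produced.
Diaminopimelate is present, so FubN is active.
cAMP is absent, so KepC is inactive.
With no repressor bound, *sibB* is transcribed.
So SibB is produced and active.
Activator FubN is present, so *gixP* is transcribed.
→ *gixP* is ON in A.
Condition B:
Citrulline is absent, so HolQ is inactive.
With no repressor bound, *dovY* is transcribed.
So DovY is produced and active.
Diaminopimelate is absent, so FubN is inactive.
cAMP is present, so KepC is active.
With repressor KepC bound, *sibB* is not transcribed.
So SibB is not produced.
With repressor DovY bound, *gixP* is not transcribed.
→ *gixP* is OFF in B.

A only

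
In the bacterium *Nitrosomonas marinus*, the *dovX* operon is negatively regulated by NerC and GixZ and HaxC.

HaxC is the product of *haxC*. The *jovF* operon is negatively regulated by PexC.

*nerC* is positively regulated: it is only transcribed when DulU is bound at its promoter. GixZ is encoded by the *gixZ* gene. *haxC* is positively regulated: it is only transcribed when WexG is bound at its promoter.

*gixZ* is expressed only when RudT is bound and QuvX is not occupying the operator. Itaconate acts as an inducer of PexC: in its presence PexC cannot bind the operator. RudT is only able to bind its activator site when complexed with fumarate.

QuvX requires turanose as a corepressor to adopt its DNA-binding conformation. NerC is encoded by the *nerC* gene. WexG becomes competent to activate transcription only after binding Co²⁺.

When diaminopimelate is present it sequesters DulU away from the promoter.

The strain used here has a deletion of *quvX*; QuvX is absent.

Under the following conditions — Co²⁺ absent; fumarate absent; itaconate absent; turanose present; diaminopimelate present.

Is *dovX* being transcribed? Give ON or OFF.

Diaminopimelate is present, so DulU is inactive.
Required activator DulU is absent, so *nerC* is not transcribed.
So NerC is not produced.
QuvX is non-functional in this strain, so it has no effect.
Fumarate is absent, so RudT is inactive.
Required activator RudT is absent, so *gixZ* is not transcribed.
So GixZ is not produced.
Co²⁺ is absent, so WexG is inactive.
Required activator WexG is absent, so *haxC* is not transcribed.
So HaxC is not produced.
With no repressor bound, *dovX* is transcribed.

ON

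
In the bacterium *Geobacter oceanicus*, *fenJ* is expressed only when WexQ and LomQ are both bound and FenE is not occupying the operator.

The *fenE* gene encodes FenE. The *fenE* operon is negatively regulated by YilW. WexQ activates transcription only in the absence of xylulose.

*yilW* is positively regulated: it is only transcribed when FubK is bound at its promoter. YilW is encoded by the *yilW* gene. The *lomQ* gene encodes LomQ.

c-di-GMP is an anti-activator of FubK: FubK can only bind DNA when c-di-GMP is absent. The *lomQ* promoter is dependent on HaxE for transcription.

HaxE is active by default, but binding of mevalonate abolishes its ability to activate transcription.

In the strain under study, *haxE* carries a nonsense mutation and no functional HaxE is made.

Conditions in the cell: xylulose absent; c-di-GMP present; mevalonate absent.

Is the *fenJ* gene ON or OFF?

Xylulose is absent, so WexQ is active.
c-di-GMP is present, so FubK is inactive.
Required activator FubK is absent, so *yilW* is not transcribed.
So YilW is not produced.
With no repressor bound, *fenE* is transcribed.
So FenE is produced and active.
HaxE is non-functional in this strain, so it has no effect.
Required activator HaxE is absent, so *lomQ* is not transcribed.
So LomQ is not produced.
With repressor FenE bound, *fenJ* is not transcribed.

OFF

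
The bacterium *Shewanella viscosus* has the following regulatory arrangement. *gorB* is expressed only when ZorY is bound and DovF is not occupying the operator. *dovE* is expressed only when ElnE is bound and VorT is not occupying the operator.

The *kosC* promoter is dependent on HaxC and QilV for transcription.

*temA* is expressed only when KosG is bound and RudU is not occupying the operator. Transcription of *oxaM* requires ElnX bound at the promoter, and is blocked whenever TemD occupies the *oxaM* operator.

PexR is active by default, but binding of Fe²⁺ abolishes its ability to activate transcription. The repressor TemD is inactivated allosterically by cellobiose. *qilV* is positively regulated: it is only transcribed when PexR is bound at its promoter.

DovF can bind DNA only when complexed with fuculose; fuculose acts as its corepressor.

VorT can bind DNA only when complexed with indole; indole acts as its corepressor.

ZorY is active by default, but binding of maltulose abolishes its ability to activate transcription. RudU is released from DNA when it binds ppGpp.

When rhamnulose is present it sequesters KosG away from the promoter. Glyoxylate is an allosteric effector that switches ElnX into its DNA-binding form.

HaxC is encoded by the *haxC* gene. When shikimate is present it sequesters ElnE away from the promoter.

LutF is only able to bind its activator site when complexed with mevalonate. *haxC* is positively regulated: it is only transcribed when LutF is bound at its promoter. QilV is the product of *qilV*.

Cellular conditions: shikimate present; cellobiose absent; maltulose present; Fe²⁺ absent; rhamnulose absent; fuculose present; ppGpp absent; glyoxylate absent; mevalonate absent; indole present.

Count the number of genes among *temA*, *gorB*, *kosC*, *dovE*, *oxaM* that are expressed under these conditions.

0

Rhamnulose is absent, so KosG is active.
ppGpp is absent, so RudU is active.
With repressor RudU bound, *temA* is not transcribed.
→ *temA* is OFF.
Fuculose is present, so DovF is active.
Maltulose is present, so ZorY is inactive.
With repressor DovF bound, *gorB* is not transcribed.
→ *gorB* is OFF.
Mevalonate is absent, so LutF is inactive.
Required activator LutF is absent, so *haxC* is not transcribed.
So HaxC is not produced.
Fe²⁺ is absent, so PexR is active.
No repressor is bound and PexR is active, so *qilV* is transcribed.
So QilV is produced and active.
Required activator HaxC is absent, so *kosC* is not transcribed.
→ *kosC* is OFF.
Shikimate is present, so ElnE is inactive.
Indole is present, so VorT is active.
With repressor VorT bound, *dovE* is not transcribed.
→ *dovE* is OFF.
Cellobiose is absent, so TemD is active.
Glyoxylate is absent, so ElnX is inactive.
With repressor TemD bound, *oxaM* is not transcribed.
→ *oxaM* is OFF.
0 of the 5 genes are transcribed.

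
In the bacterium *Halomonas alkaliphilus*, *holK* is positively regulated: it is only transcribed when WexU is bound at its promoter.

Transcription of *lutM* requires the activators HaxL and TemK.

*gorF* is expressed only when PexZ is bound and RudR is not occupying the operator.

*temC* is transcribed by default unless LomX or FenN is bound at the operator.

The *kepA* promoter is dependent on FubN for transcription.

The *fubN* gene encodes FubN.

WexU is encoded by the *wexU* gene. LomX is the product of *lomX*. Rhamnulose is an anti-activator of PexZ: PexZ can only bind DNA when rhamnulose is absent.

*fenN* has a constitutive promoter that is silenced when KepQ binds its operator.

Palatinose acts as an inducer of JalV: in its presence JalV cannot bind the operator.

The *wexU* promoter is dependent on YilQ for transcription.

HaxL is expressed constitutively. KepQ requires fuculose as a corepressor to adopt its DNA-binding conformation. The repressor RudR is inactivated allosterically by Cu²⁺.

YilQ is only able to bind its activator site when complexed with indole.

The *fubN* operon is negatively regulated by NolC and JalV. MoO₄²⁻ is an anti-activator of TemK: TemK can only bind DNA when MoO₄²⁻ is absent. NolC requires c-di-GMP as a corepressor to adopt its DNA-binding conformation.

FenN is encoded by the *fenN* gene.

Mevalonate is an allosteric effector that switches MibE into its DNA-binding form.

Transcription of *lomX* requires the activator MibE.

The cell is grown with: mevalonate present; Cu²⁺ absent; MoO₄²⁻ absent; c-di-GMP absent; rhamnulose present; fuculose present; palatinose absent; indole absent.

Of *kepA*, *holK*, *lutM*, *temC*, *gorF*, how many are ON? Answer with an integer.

c-di-GMP is absent, so NolC is inactive.
Palatinose is absent, so JalV is active.
With repressor JalV bound, *fubN* is not transcribed.
So FubN is not produced.
Required activator FubN is absent, so *kepA* is not transcribed.
→ *kepA* is OFF.
Indole is absent, so YilQ is inactive.
Required activator YilQ is absent, so *wexU* is not transcribed.
So WexU is not produced.
Required activator WexU is absent, so *holK* is not transcribed.
→ *holK* is OFF.
HaxL is produced constitutively and is active.
MoO₄²⁻ is absent, so TemK is active.
No repressor is bound and HaxL and TemK are active, so *lutM* is transcribed.
→ *lutM* is ON.
Mevalonate is present, so MibE is active.
No repressor is bound and MibE is active, so *lomX* is transcribed.
So LomX is produced and active.
Fuculose is present, so KepQ is active.
With repressor KepQ bound, *fenN* is not transcribed.
So FenN is not produced.
With repressor LomX bound, *temC* is not transcribed.
→ *temC* is OFF.
Cu²⁺ is absent, so RudR is active.
Rhamnulose is present, so PexZ is inactive.
With repressor RudR bound, *gorF* is not transcribed.
→ *gorF* is OFF.
1 of the 5 genes is transcribed.

1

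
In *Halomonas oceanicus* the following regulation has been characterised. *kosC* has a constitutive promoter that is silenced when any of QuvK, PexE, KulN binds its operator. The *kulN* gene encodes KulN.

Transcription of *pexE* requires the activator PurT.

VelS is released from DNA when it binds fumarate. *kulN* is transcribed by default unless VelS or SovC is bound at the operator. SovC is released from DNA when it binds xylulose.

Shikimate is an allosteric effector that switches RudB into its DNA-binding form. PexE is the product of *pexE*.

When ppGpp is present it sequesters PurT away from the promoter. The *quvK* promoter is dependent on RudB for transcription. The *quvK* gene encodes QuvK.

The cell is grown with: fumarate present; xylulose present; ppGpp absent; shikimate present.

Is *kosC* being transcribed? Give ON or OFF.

Shikimate is present, so RudB is active.
No repressor is bound and RudB is active, so *quvK* is transcribed.
So QuvK is produced and active.
ppGpp is absent, so PurT is active.
No repressor is bound and PurT is active, so *pexE* is transcribed.
So PexE is produced and active.
Fumarate is present, so VelS is inactive.
Xylulose is present, so SovC is inactive.
With no repressor bound, *kulN* is transcribed.
So KulN is produced and active.
With repressor QuvK bound, *kosC* is not transcribed.

OFF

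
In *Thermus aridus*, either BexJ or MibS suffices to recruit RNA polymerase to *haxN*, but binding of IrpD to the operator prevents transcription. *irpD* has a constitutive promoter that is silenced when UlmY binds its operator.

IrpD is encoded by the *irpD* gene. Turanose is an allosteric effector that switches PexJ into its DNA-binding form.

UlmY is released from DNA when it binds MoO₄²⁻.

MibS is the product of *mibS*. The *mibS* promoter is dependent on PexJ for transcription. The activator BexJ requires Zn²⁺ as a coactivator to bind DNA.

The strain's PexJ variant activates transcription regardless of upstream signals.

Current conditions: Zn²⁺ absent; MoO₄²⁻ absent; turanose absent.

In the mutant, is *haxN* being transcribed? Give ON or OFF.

ON

Zn²⁺ is absent, so BexJ is inactive.
MoO₄²⁻ is absent, so UlmY is active.
With repressor UlmY bound, *irpD* is not transcribed.
So IrpD is not produced.
PexJ is constitutively active in this strain.
No repressor is bound and PexJ is active, so *mibS* is transcribed.
So MibS is produced and active.
Activator MibS is present, so *haxN* is transcribed.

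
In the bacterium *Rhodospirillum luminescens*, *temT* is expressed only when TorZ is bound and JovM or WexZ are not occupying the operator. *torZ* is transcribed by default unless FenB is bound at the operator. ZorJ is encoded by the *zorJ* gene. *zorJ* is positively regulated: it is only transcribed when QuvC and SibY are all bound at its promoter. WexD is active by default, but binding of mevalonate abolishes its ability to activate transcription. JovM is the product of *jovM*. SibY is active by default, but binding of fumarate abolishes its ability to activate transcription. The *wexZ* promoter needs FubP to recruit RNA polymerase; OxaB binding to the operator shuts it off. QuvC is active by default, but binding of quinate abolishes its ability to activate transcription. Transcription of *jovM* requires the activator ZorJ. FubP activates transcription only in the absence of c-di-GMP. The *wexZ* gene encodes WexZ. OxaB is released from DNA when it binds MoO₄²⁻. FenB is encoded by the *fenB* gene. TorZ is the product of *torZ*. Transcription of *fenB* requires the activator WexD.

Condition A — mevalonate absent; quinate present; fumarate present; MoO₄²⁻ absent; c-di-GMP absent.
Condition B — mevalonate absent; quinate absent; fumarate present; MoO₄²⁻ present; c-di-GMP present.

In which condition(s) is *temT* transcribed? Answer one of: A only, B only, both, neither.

neither

Condition A:
Mevalonate is absent, so WexD is active.
No repressor is bound and WexD is active, so *fenB* is transcribed.
So FenB is produced and active.
With repressor FenB bound, *torZ* is not transcribed.
So TorZ is not produced.
Quinate is present, so QuvC is inactive.
Fumarate is present, so SibY is inactive.
Required activator QuvC is absent, so *zorJ* is not transcribed.
So ZorJ is not produced.
Required activator ZorJ is absent, so *jovM* is not transcribed.
So JovM is not produced.
MoO₄²⁻ is absent, so OxaB is active.
c-di-GMP is absent, so FubP is active.
With repressor OxaB bound, *wexZ* is not transcribed.
So WexZ is not produced.
Required activator TorZ is absent, so *temT* is not transcribed.
→ *temT* is OFF in A.
Condition B:
Mevalonate is absent, so WexD is active.
No repressor is bound and WexD is active, so *fenB* is transcribed.
So FenB is produced and active.
With repressor FenB bound, *torZ* is not transcribed.
So TorZ is not produced.
Quinate is absent, so QuvC is active.
Fumarate is present, so SibY is inactive.
Required activator SibY is absent, so *zorJ* is not transcribed.
So ZorJ is not produced.
Required activator ZorJ is absent, so *jovM* is not transcribed.
So JovM is not produced.
MoO₄²⁻ is present, so OxaB is inactive.
c-di-GMP is present, so FubP is inactive.
Required activator FubP is absent, so *wexZ* is not transcribed.
So WexZ is not produced.
Required activator TorZ is absent, so *temT* is not transcribed.
→ *temT* is OFF in B.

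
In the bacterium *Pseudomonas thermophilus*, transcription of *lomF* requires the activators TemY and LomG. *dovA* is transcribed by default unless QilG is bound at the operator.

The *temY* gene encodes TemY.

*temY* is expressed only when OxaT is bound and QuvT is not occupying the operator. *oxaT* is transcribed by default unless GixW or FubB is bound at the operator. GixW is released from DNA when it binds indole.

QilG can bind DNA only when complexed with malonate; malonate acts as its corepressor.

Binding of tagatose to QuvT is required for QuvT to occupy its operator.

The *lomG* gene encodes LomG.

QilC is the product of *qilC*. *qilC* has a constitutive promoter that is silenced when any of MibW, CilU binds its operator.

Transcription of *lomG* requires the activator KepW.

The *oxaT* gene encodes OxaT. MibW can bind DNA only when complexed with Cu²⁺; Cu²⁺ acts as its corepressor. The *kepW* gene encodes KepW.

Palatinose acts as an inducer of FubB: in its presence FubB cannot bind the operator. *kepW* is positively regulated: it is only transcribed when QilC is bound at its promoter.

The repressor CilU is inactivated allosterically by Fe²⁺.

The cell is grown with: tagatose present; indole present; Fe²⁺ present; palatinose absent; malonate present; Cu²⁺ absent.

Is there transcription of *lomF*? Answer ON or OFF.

OFF

Indole is present, so GixW is inactive.
Palatinose is absent, so FubB is active.
With repressor FubB bound, *oxaT* is not transcribed.
So OxaT is not produced.
Tagatose is present, so QuvT is active.
With repressor QuvT bound, *temY* is not transcribed.
So TemY is not produced.
Cu²⁺ is absent, so MibW is inactive.
Fe²⁺ is present, so CilU is inactive.
With no repressor bound, *qilC* is transcribed.
So QilC is produced and active.
No repressor is bound and QilC is active, so *kepW* is transcribed.
So KepW is produced and active.
No repressor is bound and KepW is active, so *lomG* is transcribed.
So LomG is produced and active.
Required activator TemY is absent, so *lomF* is not transcribed.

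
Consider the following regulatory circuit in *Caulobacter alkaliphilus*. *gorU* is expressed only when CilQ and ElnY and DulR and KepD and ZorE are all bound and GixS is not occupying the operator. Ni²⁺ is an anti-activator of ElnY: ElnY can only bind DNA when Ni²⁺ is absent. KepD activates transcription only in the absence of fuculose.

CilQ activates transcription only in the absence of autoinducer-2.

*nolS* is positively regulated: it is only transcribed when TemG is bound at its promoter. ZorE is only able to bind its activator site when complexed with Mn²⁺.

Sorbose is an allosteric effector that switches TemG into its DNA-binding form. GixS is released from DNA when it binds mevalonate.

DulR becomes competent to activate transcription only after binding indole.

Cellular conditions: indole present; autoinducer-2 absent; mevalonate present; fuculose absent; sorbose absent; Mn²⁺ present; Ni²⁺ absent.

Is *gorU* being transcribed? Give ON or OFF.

Autoinducer-2 is absent, so CilQ is active.
Ni²⁺ is absent, so ElnY is active.
Indole is present, so DulR is active.
Mevalonate is present, so GixS is inactive.
Fuculose is absent, so KepD is active.
Mn²⁺ is present, so ZorE is active.
No repressor is bound and CilQ and ElnY and DulR and KepD and ZorE are active, so *gorU* is transcribed.

ON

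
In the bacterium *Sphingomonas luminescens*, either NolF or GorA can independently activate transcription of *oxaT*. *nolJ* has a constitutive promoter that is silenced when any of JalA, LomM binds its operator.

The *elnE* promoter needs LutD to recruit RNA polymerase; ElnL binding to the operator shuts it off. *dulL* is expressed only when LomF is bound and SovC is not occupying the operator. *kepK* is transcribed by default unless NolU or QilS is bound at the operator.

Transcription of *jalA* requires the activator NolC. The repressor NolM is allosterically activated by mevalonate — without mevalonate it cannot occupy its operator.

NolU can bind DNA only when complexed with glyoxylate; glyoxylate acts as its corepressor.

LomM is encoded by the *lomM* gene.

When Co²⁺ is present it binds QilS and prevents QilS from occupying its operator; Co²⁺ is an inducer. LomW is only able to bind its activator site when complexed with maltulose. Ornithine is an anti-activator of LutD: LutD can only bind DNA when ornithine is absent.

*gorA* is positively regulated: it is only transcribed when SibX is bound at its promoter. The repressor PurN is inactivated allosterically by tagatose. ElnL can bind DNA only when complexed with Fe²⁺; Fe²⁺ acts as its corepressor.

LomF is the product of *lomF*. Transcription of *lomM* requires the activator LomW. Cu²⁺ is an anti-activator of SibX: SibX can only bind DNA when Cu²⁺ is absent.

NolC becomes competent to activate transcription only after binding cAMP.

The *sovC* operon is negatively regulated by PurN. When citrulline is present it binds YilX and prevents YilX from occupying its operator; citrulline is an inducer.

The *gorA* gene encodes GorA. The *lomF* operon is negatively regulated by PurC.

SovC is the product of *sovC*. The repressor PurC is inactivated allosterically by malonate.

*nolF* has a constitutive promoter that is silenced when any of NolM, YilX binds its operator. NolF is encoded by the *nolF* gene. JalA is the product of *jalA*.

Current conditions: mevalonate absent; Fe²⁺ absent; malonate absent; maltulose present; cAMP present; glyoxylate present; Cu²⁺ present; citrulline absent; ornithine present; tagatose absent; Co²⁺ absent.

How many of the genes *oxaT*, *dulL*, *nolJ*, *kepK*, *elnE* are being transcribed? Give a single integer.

Mevalonate is absent, so NolM is inactive.
Citrulline is absent, so YilX is active.
With repressor YilX bound, *nolF* is not transcribed.
So NolF is not produced.
Cu²⁺ is present, so SibX is inactive.
Required activator SibX is absent, so *gorA* is not transcribed.
So GorA is not produced.
No activator is available at the *oxaT* promoter, so *oxaT* is not transcribed.
→ *oxaT* is OFF.
Malonate is absent, so PurC is active.
With repressor PurC bound, *lomF* is not transcribed.
So LomF is not produced.
Tagatose is absent, so PurN is active.
With repressor PurN bound, *sovC* is not transcribed.
So SovC is not produced.
Required activator LomF is absent, so *dulL* is not transcribed.
→ *dulL* is OFF.
cAMP is present, so NolC is active.
No repressor is bound and NolC is active, so *jalA* is transcribed.
So JalA is produced and active.
Maltulose is present, so LomW is active.
No repressor is bound and LomW is active, so *lomM* is transcribed.
So LomM is produced and active.
With repressor JalA bound, *nolJ* is not transcribed.
→ *nolJ* is OFF.
Glyoxylate is present, so NolU is active.
Co²⁺ is absent, so QilS is active.
With repressor NolU bound, *kepK* is not transcribed.
→ *kepK* is OFF.
Fe²⁺ is absent, so ElnL is inactive.
Ornithine is present, so LutD is inactive.
Required activator LutD is absent, so *elnE* is not transcribed.
→ *elnE* is OFF.
0 of the 5 genes are transcribed.

0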